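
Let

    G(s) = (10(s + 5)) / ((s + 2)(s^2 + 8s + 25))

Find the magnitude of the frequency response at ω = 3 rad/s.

Substitute s = j3: numerator = 50 + j30, denominator = -40 + j96.
|G(j3)| = |50 + j30| / |-40 + j96| = 58.310 / 104 ≈ 0.5607.

|G(j3)| ≈ 0.5607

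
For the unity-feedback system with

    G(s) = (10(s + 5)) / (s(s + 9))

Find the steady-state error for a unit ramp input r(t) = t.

e_ss = 0.1800

G(s) has one pole at the origin.
This is a Type 1 system. Kv = lim_{s→0} s·G(s) = 50/9.
e_ss = 1/Kv = 1/(50/9) = 9/50 ≈ 0.1800.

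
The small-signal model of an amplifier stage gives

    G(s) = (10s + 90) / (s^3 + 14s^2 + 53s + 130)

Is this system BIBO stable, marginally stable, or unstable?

The denominator s^3 + 14s^2 + 53s + 130 factors as (s^2 + 4s + 13)(s + 10), giving poles at s = -2 + 3j, -2 - 3j, -10.
Since all poles lie strictly in the left half-plane, the system is stable.

stable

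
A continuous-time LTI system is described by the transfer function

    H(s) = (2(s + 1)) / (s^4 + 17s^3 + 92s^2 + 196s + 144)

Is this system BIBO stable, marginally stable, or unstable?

stable

The denominator s^4 + 17s^3 + 92s^2 + 196s + 144 factors as (s + 2)^2(s + 9)(s + 4), giving poles at s = -2, -9, -2, -4.
Since all poles lie strictly in the left half-plane, the system is stable.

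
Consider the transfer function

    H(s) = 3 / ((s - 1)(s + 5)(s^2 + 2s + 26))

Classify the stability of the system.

The poles can be read from the denominator factors: s = 1, -5, -1 + 5j, -1 - 5j.
Since the pole(s) at s = 1 lie in the right half-plane, the system is unstable.

unstable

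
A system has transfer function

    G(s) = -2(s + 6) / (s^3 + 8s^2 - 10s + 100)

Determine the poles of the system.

The poles are the roots of the denominator s^3 + 8s^2 - 10s + 100 = 0.
Trying s = -10: the polynomial evaluates to 0, so (s + 10) is a factor.
Dividing out leaves s^2 - 2s + 10 = 0.
The quadratic formula then gives s = 1 ± 3j.

s = 1 + 3j, 1 - 3j, -10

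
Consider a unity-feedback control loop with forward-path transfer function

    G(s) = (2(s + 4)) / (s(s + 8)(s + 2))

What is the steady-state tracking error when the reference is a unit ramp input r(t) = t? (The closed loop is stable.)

G(s) has one pole at the origin.
This is a Type 1 system. Kv = lim_{s→0} s·G(s) = 8/16 = 1/2.
e_ss = 1/Kv = 1/(1/2) = 2.

e_ss = 2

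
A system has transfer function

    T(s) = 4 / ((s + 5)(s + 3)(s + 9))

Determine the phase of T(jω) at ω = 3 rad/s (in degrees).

At s = j3: numerator = 4, denominator = -18 + j234.
∠T = ∠num − ∠den = 0° − (94.399°) = -94.40°.

∠T(j3) ≈ -94.40°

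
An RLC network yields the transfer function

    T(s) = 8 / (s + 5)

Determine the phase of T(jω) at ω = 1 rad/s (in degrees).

At s = j1: numerator = 8, denominator = 5 + j1.
∠T = ∠num − ∠den = 0° − (11.310°) = -11.31°.

∠T(j1) ≈ -11.31°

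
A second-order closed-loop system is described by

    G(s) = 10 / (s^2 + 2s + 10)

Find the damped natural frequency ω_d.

Comparing s^2 + 2s + 10 to s^2 + 2ζωₙs + ωₙ²: ωₙ = √10 ≈ 3.162 rad/s and ζ = 2/(2·√10) ≈ 0.3162.
ζωₙ = 2/2 = 1, so ω_d = ωₙ√(1−ζ²) = √(ωₙ² − (ζωₙ)²) = √(10 − 1²) = √9 = 3 rad/s.

ω_d = 3 rad/s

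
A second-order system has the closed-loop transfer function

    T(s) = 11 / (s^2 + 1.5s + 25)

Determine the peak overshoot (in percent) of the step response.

%OS ≈ 62.1%

Comparing s^2 + 1.5s + 25 to s^2 + 2ζωₙs + ωₙ²: ωₙ = 5 rad/s and ζ = 1.5/(2·5) = 0.15.
%OS = 100·exp(−πζ/√(1−ζ²)) = 100·exp(−π·0.15/√(1−0.15²)) ≈ 62.1%.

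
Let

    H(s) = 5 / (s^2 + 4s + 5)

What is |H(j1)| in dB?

Substitute s = j1: numerator = 5, denominator = 4 + j4.
|H(j1)| = |5| / |4 + j4| = 5 / 5.6569 ≈ 0.8839.
In decibels: 20·log₁₀(0.8839) ≈ -1.07 dB.

|H(j1)|_dB ≈ -1.07 dB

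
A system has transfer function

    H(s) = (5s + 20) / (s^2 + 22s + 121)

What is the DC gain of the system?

H(0) = 20/121 ≈ 0.1653

Set s = 0: H(0) = (20) / (121) = 20/121.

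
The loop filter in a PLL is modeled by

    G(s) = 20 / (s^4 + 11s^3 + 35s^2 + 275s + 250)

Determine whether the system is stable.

The denominator s^4 + 11s^3 + 35s^2 + 275s + 250 factors as (s^2 + 25)(s + 1)(s + 10), giving poles at s = 5j, -5j, -1, -10.
Since the simple pole(s) at s = 5j, -5j lie on the jω-axis with none in the right half-plane, the system is marginally stable.

marginally stable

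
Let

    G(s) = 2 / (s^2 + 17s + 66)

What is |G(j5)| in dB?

Substitute s = j5: numerator = 2, denominator = 41 + j85.
|G(j5)| = |2| / |41 + j85| = 2 / 94.372 ≈ 0.02119.
In decibels: 20·log₁₀(0.02119) ≈ -33.5 dB.

|G(j5)|_dB ≈ -33.5 dB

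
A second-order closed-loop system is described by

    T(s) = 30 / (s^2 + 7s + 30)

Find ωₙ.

Compare the denominator to the standard form s^2 + 2ζωₙs + ωₙ².
ωₙ² = 30, so ωₙ = √30 ≈ 5.477 rad/s.

ωₙ ≈ 5.477 rad/s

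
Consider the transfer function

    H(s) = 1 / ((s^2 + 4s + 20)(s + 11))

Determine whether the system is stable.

stable

The poles can be read from the denominator factors: s = -2 + 4j, -2 - 4j, -11.
Since all poles lie strictly in the left half-plane, the system is stable.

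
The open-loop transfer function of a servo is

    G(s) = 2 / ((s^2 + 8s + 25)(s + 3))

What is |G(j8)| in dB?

|G(j8)|_dB ≈ -50.1 dB

Substitute s = j8: numerator = 2, denominator = -629 - j120.
|G(j8)| = |2| / |-629 - j120| = 2 / 640.34 ≈ 0.003123.
In decibels: 20·log₁₀(0.003123) ≈ -50.1 dB.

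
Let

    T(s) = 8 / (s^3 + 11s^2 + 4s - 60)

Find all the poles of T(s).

The poles are the roots of the denominator s^3 + 11s^2 + 4s - 60 = 0.
Trying s = -10: the polynomial evaluates to 0, so (s + 10) is a factor.
Dividing out leaves s^2 + s - 6 = 0.
Factoring the quadratic: (s + 3)(s - 2) = 0.

s = -10, -3, 2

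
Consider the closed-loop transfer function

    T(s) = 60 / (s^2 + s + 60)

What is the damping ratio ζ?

ζ ≈ 0.06455

Compare the denominator to the standard form s^2 + 2ζωₙs + ωₙ².
ωₙ² = 60, so ωₙ = √60 ≈ 7.746 rad/s.
2ζωₙ = 1, so ζ = 1/(2·√60) ≈ 0.06455.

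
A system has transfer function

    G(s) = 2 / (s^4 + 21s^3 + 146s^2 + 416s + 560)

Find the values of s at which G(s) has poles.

The poles are the roots of the denominator s^4 + 21s^3 + 146s^2 + 416s + 560 = 0.
Trying s = -10: the polynomial evaluates to 0, so (s + 10) is a factor.
Dividing out leaves s^3 + 11s^2 + 36s + 56 = 0.
This factors further as (s^2 + 4s + 8)(s + 7) = 0.

s = -2 ± 2j, -10, -7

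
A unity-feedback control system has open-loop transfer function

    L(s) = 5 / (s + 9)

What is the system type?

Type 0

The denominator has no factor of s at the origin — no free integrator — so this is a Type 0 system.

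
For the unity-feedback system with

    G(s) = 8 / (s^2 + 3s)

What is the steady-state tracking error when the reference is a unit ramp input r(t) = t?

e_ss = 0.3750

G(s) has one pole at the origin.
This is a Type 1 system. Kv = lim_{s→0} s·G(s) = 8/3.
e_ss = 1/Kv = 1/(8/3) = 3/8 ≈ 0.3750.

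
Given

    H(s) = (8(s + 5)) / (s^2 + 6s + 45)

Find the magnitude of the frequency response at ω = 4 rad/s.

|H(j4)| ≈ 1.361

Substitute s = j4: numerator = 40 + j32, denominator = 29 + j24.
|H(j4)| = |40 + j32| / |29 + j24| = 51.225 / 37.643 ≈ 1.361.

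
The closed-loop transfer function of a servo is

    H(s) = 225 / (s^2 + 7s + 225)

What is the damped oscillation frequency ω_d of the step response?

Comparing s^2 + 7s + 225 to s^2 + 2ζωₙs + ωₙ²: ωₙ = 15 rad/s and ζ = 7/(2·15) ≈ 0.2333.
ζωₙ = 7/2 = 3.5, so ω_d = ωₙ√(1−ζ²) = √(ωₙ² − (ζωₙ)²) = √(225 − 3.5²) = √212.75 ≈ 14.59 rad/s.

ω_d ≈ 14.59 rad/s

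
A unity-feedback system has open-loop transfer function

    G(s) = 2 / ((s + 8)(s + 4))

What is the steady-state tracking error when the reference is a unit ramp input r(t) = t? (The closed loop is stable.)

e_ss = ∞

G(s) has no poles at the origin.
This is a Type 0 system; Kv = lim_{s→0} s·G(s) = 0, so the steady-state error for a ramp input is infinite.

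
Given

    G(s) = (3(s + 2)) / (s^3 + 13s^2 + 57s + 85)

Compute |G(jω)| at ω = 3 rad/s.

Substitute s = j3: numerator = 6 + j9, denominator = -32 + j144.
|G(j3)| = |6 + j9| / |-32 + j144| = 10.817 / 147.51 ≈ 0.07333.

|G(j3)| ≈ 0.07333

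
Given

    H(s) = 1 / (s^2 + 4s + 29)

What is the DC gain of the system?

Set s = 0: H(0) = (1) / (29) = 1/29.

H(0) = 1/29 ≈ 0.03448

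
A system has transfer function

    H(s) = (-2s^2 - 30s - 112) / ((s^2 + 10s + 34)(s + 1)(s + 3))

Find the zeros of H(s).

s = -7, -8

Set the numerator to zero: -2s^2 - 30s - 112 = 0, i.e. -2·(s^2 + 15s + 56) = 0.
Factoring: (s + 7)(s + 8) = 0.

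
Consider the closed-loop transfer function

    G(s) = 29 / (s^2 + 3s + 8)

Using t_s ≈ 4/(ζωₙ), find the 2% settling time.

t_s ≈ 2.667 s

Comparing s^2 + 3s + 8 to s^2 + 2ζωₙs + ωₙ²: ωₙ = √8 ≈ 2.828 rad/s and ζ = 3/(2·√8) ≈ 0.5303.
ζωₙ = 3/2 = 1.5, so t_s ≈ 4/(ζωₙ) = 4/1.5 ≈ 2.667 s.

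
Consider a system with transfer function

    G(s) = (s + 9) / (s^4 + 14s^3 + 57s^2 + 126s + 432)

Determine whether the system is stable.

The denominator s^4 + 14s^3 + 57s^2 + 126s + 432 factors as (s^2 + 9)(s + 8)(s + 6), giving poles at s = 3j, -3j, -8, -6.
Since the simple pole(s) at s = 3j, -3j lie on the jω-axis with none in the right half-plane, the system is marginally stable.

marginally stable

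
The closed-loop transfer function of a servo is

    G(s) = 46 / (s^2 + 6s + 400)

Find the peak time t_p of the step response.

t_p ≈ 0.1589 s

Comparing s^2 + 6s + 400 to s^2 + 2ζωₙs + ωₙ²: ωₙ = 20 rad/s and ζ = 6/(2·20) = 0.15.
ζωₙ = 6/2 = 3, so ω_d = ωₙ√(1−ζ²) = √(ωₙ² − (ζωₙ)²) = √(400 − 3²) = √391 ≈ 19.77 rad/s.
t_p = π/ω_d = π/19.77 ≈ 0.1589 s.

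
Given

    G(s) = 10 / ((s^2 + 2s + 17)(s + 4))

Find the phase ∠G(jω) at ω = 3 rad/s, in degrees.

At s = j3: numerator = 10, denominator = 14 + j48.
∠G = ∠num − ∠den = 0° − (73.740°) = -73.74°.

∠G(j3) ≈ -73.74°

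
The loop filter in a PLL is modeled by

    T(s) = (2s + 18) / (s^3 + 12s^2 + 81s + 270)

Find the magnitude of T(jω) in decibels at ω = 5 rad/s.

|T(j5)|_dB ≈ -22.7 dB

Substitute s = j5: numerator = 18 + j10, denominator = -30 + j280.
|T(j5)| = |18 + j10| / |-30 + j280| = 20.591 / 281.60 ≈ 0.07312.
In decibels: 20·log₁₀(0.07312) ≈ -22.7 dB.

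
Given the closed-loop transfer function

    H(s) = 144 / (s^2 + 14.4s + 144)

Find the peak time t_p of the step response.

Comparing s^2 + 14.4s + 144 to s^2 + 2ζωₙs + ωₙ²: ωₙ = 12 rad/s and ζ = 14.4/(2·12) = 0.6.
ζωₙ = 14.4/2 = 7.2, so ω_d = ωₙ√(1−ζ²) = √(ωₙ² − (ζωₙ)²) = √(144 − 7.2²) = √92.16 = 9.600 rad/s.
t_p = π/ω_d = π/9.600 ≈ 0.3272 s.

t_p ≈ 0.3272 s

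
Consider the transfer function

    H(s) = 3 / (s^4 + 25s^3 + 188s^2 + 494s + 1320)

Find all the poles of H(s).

The poles are the roots of the denominator s^4 + 25s^3 + 188s^2 + 494s + 1320 = 0.
Trying s = -12: the polynomial evaluates to 0, so (s + 12) is a factor.
Dividing out leaves s^3 + 13s^2 + 32s + 110 = 0.
This factors further as (s^2 + 2s + 10)(s + 11) = 0.

s = -1 + 3j, -1 - 3j, -12, -11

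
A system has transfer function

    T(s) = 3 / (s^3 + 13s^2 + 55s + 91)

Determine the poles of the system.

s = -3 ± 2j, -7

The poles are the roots of the denominator s^3 + 13s^2 + 55s + 91 = 0.
Trying s = -7: the polynomial evaluates to 0, so (s + 7) is a factor.
Dividing out leaves s^2 + 6s + 13 = 0.
The quadratic formula then gives s = -3 ± 2j.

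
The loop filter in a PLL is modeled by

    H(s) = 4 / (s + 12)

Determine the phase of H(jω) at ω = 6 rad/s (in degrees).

At s = j6: numerator = 4, denominator = 12 + j6.
∠H = ∠num − ∠den = 0° − (26.565°) = -26.57°.

∠H(j6) ≈ -26.57°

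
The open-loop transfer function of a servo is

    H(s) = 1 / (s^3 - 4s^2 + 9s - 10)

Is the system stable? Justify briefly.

The denominator s^3 - 4s^2 + 9s - 10 factors as (s^2 - 2s + 5)(s - 2), giving poles at s = 1 ± 2j, 2.
Since the pole(s) at s = 1 + 2j, 1 - 2j, 2 lie in the right half-plane, the system is unstable.

unstable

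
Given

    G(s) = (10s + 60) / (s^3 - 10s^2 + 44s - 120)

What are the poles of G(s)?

The poles are the roots of the denominator s^3 - 10s^2 + 44s - 120 = 0.
Trying s = 6: the polynomial evaluates to 0, so (s - 6) is a factor.
Dividing out leaves s^2 - 4s + 20 = 0.
The quadratic formula then gives s = 2 ± 4j.

s = 2 ± 4j, 6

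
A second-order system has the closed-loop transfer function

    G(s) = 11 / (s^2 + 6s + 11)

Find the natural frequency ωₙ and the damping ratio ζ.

ωₙ ≈ 3.317 rad/s, ζ ≈ 0.9045

Compare the denominator to the standard form s^2 + 2ζωₙs + ωₙ².
ωₙ² = 11, so ωₙ = √11 ≈ 3.317 rad/s.
2ζωₙ = 6, so ζ = 6/(2·√11) ≈ 0.9045.
With ζ = 0.9045 the response is underdamped.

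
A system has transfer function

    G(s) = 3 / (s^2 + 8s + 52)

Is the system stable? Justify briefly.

The denominator s^2 + 8s + 52 factors as (s^2 + 8s + 52), giving poles at s = -4 + 6j, -4 - 6j.
Since all poles lie strictly in the left half-plane, the system is stable.

stable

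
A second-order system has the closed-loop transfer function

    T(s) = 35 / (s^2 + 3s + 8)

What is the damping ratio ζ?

Compare the denominator to the standard form s^2 + 2ζωₙs + ωₙ².
ωₙ² = 8, so ωₙ = √8 ≈ 2.828 rad/s.
2ζωₙ = 3, so ζ = 3/(2·√8) ≈ 0.5303.
With ζ = 0.5303 the response is underdamped.

ζ ≈ 0.5303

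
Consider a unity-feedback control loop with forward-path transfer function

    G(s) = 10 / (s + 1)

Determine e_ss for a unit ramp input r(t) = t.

e_ss = ∞

G(s) has no poles at the origin.
This is a Type 0 system; Kv = lim_{s→0} s·G(s) = 0, so the steady-state error for a ramp input is infinite.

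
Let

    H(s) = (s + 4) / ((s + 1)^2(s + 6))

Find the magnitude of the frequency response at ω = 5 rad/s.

|H(j5)| ≈ 0.03153

Substitute s = j5: numerator = 4 + j5, denominator = -194 - j60.
|H(j5)| = |4 + j5| / |-194 - j60| = 6.4031 / 203.07 ≈ 0.03153.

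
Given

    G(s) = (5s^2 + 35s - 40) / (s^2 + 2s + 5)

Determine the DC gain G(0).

G(0) = -8

Set s = 0: G(0) = (-40) / (5) = -8.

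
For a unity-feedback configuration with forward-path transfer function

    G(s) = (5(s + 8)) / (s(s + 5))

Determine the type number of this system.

Type 1

The denominator has 1 factor of s at the origin (free integrator), so this is a Type 1 system.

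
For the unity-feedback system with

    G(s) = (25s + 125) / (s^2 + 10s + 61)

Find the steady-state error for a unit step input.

G(s) has no poles at the origin.
This is a Type 0 system. Kp = lim_{s→0} G(s) = 125/61.
e_ss = 1/(1 + Kp) = 1/(1 + 125/61) = 61/186 ≈ 0.3280.

e_ss = 0.3280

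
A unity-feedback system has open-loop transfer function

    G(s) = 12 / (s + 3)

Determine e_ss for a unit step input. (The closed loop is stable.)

G(s) has no poles at the origin.
This is a Type 0 system. Kp = lim_{s→0} G(s) = 12/3 = 4.
e_ss = 1/(1 + Kp) = 1/(1 + 4) = 1/5 ≈ 0.2000.

e_ss = 0.2000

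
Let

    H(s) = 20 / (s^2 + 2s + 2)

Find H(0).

H(0) = 10

Set s = 0: H(0) = (20) / (2) = 10.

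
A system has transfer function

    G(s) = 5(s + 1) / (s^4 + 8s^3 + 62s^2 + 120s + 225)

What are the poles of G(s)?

The poles are the roots of the denominator s^4 + 8s^3 + 62s^2 + 120s + 225 = 0.
No real roots exist; factor into two real quadratics: (s^2 + 2s + 5)(s^2 + 6s + 45) = 0.
Each quadratic gives a conjugate pair via the quadratic formula.

s = -1 ± 2j, -3 ± 6j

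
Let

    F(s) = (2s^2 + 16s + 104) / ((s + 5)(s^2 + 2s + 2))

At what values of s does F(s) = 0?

s = -4 ± 6j

Set the numerator to zero: 2s^2 + 16s + 104 = 0, i.e. 2·(s^2 + 8s + 52) = 0.
Factoring: (s^2 + 8s + 52) = 0.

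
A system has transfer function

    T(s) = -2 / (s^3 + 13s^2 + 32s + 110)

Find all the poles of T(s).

The poles are the roots of the denominator s^3 + 13s^2 + 32s + 110 = 0.
Trying s = -11: the polynomial evaluates to 0, so (s + 11) is a factor.
Dividing out leaves s^2 + 2s + 10 = 0.
The quadratic formula then gives s = -1 ± 3j.

s = -1 + 3j, -1 - 3j, -11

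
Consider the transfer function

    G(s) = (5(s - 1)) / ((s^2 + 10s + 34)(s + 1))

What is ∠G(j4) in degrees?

∠G(j4) ≈ -37.70°

At s = j4: numerator = -5 + j20, denominator = -142 + j112.
∠G = ∠num − ∠den = 104.04° − (141.74°) = -37.70°.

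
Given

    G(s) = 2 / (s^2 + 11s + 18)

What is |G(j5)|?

|G(j5)| ≈ 0.03607

Substitute s = j5: numerator = 2, denominator = -7 + j55.
|G(j5)| = |2| / |-7 + j55| = 2 / 55.444 ≈ 0.03607.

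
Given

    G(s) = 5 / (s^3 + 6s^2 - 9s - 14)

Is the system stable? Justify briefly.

The denominator s^3 + 6s^2 - 9s - 14 factors as (s + 1)(s + 7)(s - 2), giving poles at s = -1, -7, 2.
Since the pole(s) at s = 2 lie in the right half-plane, the system is unstable.

unstable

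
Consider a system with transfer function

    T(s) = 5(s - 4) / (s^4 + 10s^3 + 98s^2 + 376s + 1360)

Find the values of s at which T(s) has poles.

The poles are the roots of the denominator s^4 + 10s^3 + 98s^2 + 376s + 1360 = 0.
No real roots exist; factor into two real quadratics: (s^2 + 6s + 34)(s^2 + 4s + 40) = 0.
Each quadratic gives a conjugate pair via the quadratic formula.

s = -3 ± 5j, -2 ± 6j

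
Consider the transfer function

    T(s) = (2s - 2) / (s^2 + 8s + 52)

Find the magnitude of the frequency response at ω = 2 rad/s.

|T(j2)| ≈ 0.08839

Substitute s = j2: numerator = -2 + j4, denominator = 48 + j16.
|T(j2)| = |-2 + j4| / |48 + j16| = 4.4721 / 50.596 ≈ 0.08839.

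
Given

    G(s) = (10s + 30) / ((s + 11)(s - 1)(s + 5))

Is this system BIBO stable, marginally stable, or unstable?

The poles can be read from the denominator factors: s = -11, 1, -5.
Since the pole(s) at s = 1 lie in the right half-plane, the system is unstable.

unstable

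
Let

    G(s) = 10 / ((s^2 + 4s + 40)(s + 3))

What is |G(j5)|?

Substitute s = j5: numerator = 10, denominator = -55 + j135.
|G(j5)| = |10| / |-55 + j135| = 10 / 145.77 ≈ 0.06860.

|G(j5)| ≈ 0.06860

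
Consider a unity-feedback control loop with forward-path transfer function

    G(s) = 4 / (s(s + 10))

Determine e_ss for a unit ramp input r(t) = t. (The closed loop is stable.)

e_ss = 2.500

G(s) has one pole at the origin.
This is a Type 1 system. Kv = lim_{s→0} s·G(s) = 4/10 = 2/5.
e_ss = 1/Kv = 1/(2/5) = 5/2 ≈ 2.500.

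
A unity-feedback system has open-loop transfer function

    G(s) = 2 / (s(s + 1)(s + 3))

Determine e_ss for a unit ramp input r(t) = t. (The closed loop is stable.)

e_ss = 1.500

G(s) has one pole at the origin.
This is a Type 1 system. Kv = lim_{s→0} s·G(s) = 2/3.
e_ss = 1/Kv = 1/(2/3) = 3/2 ≈ 1.500.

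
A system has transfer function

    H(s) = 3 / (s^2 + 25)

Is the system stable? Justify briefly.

marginally stable

The denominator s^2 + 25 factors as (s^2 + 25), giving poles at s = ±5j.
Since the simple pole(s) at s = 5j, -5j lie on the jω-axis with none in the right half-plane, the system is marginally stable.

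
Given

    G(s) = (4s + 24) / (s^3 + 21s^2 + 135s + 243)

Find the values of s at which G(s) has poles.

s = -3, -9, -9

The poles are the roots of the denominator s^3 + 21s^2 + 135s + 243 = 0.
Trying s = -3: the polynomial evaluates to 0, so (s + 3) is a factor.
Dividing out leaves s^2 + 18s + 81 = 0.
Factoring the quadratic: (s + 9)^2 = 0.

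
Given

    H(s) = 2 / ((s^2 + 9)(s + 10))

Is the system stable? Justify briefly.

The poles can be read from the denominator factors: s = ±3j, -10.
Since the simple pole(s) at s = ±3j lie on the jω-axis with none in the right half-plane, the system is marginally stable.

marginally stable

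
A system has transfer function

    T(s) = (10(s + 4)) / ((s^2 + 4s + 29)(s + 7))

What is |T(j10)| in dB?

Substitute s = j10: numerator = 40 + j100, denominator = -897 - j430.
|T(j10)| = |40 + j100| / |-897 - j430| = 107.70 / 994.74 ≈ 0.1083.
In decibels: 20·log₁₀(0.1083) ≈ -19.3 dB.

|T(j10)|_dB ≈ -19.3 dB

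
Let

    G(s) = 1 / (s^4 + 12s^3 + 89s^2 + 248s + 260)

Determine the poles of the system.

The poles are the roots of the denominator s^4 + 12s^3 + 89s^2 + 248s + 260 = 0.
No real roots exist; factor into two real quadratics: (s^2 + 8s + 52)(s^2 + 4s + 5) = 0.
Each quadratic gives a conjugate pair via the quadratic formula.

s = -4 ± 6j, -2 ± j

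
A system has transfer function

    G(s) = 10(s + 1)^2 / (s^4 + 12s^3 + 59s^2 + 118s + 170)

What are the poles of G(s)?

The poles are the roots of the denominator s^4 + 12s^3 + 59s^2 + 118s + 170 = 0.
No real roots exist; factor into two real quadratics: (s^2 + 2s + 5)(s^2 + 10s + 34) = 0.
Each quadratic gives a conjugate pair via the quadratic formula.

s = -1 ± 2j, -5 ± 3j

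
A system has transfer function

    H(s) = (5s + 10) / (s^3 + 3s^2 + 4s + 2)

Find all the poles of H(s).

s = -1 + j, -1 - j, -1

The poles are the roots of the denominator s^3 + 3s^2 + 4s + 2 = 0.
Trying s = -1: the polynomial evaluates to 0, so (s + 1) is a factor.
Dividing out leaves s^2 + 2s + 2 = 0.
The quadratic formula then gives s = -1 ± 1j.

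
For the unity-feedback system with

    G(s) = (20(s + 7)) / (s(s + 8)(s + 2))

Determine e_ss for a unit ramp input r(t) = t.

G(s) has one pole at the origin.
This is a Type 1 system. Kv = lim_{s→0} s·G(s) = 140/16 = 35/4.
e_ss = 1/Kv = 1/(35/4) = 4/35 ≈ 0.1143.

e_ss = 0.1143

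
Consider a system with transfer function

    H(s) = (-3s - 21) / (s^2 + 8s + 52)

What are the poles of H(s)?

s = -4 ± 6j

The poles are the roots of the denominator s^2 + 8s + 52 = 0.
Using the quadratic formula: s = (-8 ± √(-144))/2 = -4 ± 6j.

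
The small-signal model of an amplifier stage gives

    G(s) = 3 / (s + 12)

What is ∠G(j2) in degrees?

∠G(j2) ≈ -9.462°

At s = j2: numerator = 3, denominator = 12 + j2.
∠G = ∠num − ∠den = 0° − (9.4623°) = -9.462°.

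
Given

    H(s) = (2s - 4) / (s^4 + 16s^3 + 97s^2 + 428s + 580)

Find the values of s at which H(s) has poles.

s = -2 ± 5j, -2, -10

The poles are the roots of the denominator s^4 + 16s^3 + 97s^2 + 428s + 580 = 0.
Trying s = -2: the polynomial evaluates to 0, so (s + 2) is a factor.
Dividing out leaves s^3 + 14s^2 + 69s + 290 = 0.
This factors further as (s^2 + 4s + 29)(s + 10) = 0.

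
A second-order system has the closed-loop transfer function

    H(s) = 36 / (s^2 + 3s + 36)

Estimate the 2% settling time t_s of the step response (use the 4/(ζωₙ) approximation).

t_s ≈ 2.667 s

Comparing s^2 + 3s + 36 to s^2 + 2ζωₙs + ωₙ²: ωₙ = 6 rad/s and ζ = 3/(2·6) = 0.25.
ζωₙ = 3/2 = 1.5, so t_s ≈ 4/(ζωₙ) = 4/1.5 ≈ 2.667 s.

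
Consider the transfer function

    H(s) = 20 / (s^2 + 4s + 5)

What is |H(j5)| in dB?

|H(j5)|_dB ≈ -3.01 dB

Substitute s = j5: numerator = 20, denominator = -20 + j20.
|H(j5)| = |20| / |-20 + j20| = 20 / 28.284 ≈ 0.7071.
In decibels: 20·log₁₀(0.7071) ≈ -3.01 dB.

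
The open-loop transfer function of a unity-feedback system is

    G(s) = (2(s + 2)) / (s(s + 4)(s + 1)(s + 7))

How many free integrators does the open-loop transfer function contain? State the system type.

Type 1

The denominator has 1 factor of s at the origin (free integrator), so this is a Type 1 system.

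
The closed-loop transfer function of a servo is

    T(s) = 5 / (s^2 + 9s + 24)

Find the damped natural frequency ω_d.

ω_d ≈ 1.936 rad/s

Comparing s^2 + 9s + 24 to s^2 + 2ζωₙs + ωₙ²: ωₙ = √24 ≈ 4.899 rad/s and ζ = 9/(2·√24) ≈ 0.9186.
ζωₙ = 9/2 = 4.5, so ω_d = ωₙ√(1−ζ²) = √(ωₙ² − (ζωₙ)²) = √(24 − 4.5²) = √3.75 ≈ 1.936 rad/s.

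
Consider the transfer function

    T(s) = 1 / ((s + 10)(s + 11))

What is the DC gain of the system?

At s = 0 each factor (s + a) contributes a and each (s^2 + bs + c) contributes c.
T(0) = 1·1 / ((10) · (11)) = 1/110 = 1/110.

T(0) = 1/110 ≈ 0.009091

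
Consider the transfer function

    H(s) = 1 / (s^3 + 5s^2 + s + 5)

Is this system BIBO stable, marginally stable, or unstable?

marginally stable

The denominator s^3 + 5s^2 + s + 5 factors as (s^2 + 1)(s + 5), giving poles at s = ±j, -5.
Since the simple pole(s) at s = j, -j lie on the jω-axis with none in the right half-plane, the system is marginally stable.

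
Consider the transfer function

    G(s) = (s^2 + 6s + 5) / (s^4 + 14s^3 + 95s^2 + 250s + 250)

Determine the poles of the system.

s = -5 ± 5j, -2 ± j

The poles are the roots of the denominator s^4 + 14s^3 + 95s^2 + 250s + 250 = 0.
No real roots exist; factor into two real quadratics: (s^2 + 10s + 50)(s^2 + 4s + 5) = 0.
Each quadratic gives a conjugate pair via the quadratic formula.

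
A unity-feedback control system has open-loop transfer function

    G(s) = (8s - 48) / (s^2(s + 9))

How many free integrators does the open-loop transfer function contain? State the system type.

Type 2

The denominator has 2 factors of s at the origin (free integrators), so this is a Type 2 system.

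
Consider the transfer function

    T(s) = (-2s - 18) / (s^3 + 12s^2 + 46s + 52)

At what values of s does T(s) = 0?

s = -9

Set the numerator to zero: -2s - 18 = 0, i.e. -2·(s + 9) = 0.
So s = -9.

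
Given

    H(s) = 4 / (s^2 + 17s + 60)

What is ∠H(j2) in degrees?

At s = j2: numerator = 4, denominator = 56 + j34.
∠H = ∠num − ∠den = 0° − (31.264°) = -31.26°.

∠H(j2) ≈ -31.26°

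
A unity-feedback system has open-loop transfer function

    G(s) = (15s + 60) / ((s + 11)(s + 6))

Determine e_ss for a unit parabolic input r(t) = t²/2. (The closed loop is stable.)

G(s) has no poles at the origin.
This is a Type 0 system; Ka = lim_{s→0} s^2·G(s) = 0, so the steady-state error for a parabola input is infinite.

e_ss = ∞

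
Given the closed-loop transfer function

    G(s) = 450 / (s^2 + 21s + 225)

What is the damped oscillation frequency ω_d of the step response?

ω_d ≈ 10.71 rad/s

Comparing s^2 + 21s + 225 to s^2 + 2ζωₙs + ωₙ²: ωₙ = 15 rad/s and ζ = 21/(2·15) = 0.7.
ζωₙ = 21/2 = 10.5, so ω_d = ωₙ√(1−ζ²) = √(ωₙ² − (ζωₙ)²) = √(225 − 10.5²) = √114.75 ≈ 10.71 rad/s.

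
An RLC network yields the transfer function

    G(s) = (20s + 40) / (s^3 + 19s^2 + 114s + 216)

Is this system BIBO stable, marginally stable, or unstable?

The denominator s^3 + 19s^2 + 114s + 216 factors as (s + 9)(s + 4)(s + 6), giving poles at s = -9, -4, -6.
Since all poles lie strictly in the left half-plane, the system is stable.

stable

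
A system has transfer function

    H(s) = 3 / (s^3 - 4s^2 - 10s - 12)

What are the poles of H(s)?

The poles are the roots of the denominator s^3 - 4s^2 - 10s - 12 = 0.
Trying s = 6: the polynomial evaluates to 0, so (s - 6) is a factor.
Dividing out leaves s^2 + 2s + 2 = 0.
The quadratic formula then gives s = -1 ± 1j.

s = -1 + j, -1 - j, 6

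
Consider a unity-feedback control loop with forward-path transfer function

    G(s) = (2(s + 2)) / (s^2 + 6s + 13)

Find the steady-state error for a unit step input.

G(s) has no poles at the origin.
This is a Type 0 system. Kp = lim_{s→0} G(s) = 4/13.
e_ss = 1/(1 + Kp) = 1/(1 + 4/13) = 13/17 ≈ 0.7647.

e_ss = 0.7647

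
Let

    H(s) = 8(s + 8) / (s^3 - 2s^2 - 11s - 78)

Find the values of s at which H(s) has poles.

The poles are the roots of the denominator s^3 - 2s^2 - 11s - 78 = 0.
Trying s = 6: the polynomial evaluates to 0, so (s - 6) is a factor.
Dividing out leaves s^2 + 4s + 13 = 0.
The quadratic formula then gives s = -2 ± 3j.

s = -2 + 3j, -2 - 3j, 6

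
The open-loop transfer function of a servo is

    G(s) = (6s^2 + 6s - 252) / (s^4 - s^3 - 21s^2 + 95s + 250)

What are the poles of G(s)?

The poles are the roots of the denominator s^4 - s^3 - 21s^2 + 95s + 250 = 0.
Trying s = -5: the polynomial evaluates to 0, so (s + 5) is a factor.
Dividing out leaves s^3 - 6s^2 + 9s + 50 = 0.
This factors further as (s^2 - 8s + 25)(s + 2) = 0.

s = 4 + 3j, 4 - 3j, -5, -2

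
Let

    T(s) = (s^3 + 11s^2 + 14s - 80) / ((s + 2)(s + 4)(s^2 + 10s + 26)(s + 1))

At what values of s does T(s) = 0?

s = -5, -8, 2

Set the numerator to zero: s^3 + 11s^2 + 14s - 80 = 0.
Factoring: (s + 5)(s + 8)(s - 2) = 0.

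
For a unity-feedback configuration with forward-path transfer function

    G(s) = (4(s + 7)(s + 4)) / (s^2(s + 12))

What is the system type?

Type 2

The denominator has 2 factors of s at the origin (free integrators), so this is a Type 2 system.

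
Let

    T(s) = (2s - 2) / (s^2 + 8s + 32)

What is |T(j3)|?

Substitute s = j3: numerator = -2 + j6, denominator = 23 + j24.
|T(j3)| = |-2 + j6| / |23 + j24| = 6.3246 / 33.242 ≈ 0.1903.

|T(j3)| ≈ 0.1903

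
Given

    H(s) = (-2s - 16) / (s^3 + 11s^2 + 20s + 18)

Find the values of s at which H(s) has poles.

s = -1 + j, -1 - j, -9

The poles are the roots of the denominator s^3 + 11s^2 + 20s + 18 = 0.
Trying s = -9: the polynomial evaluates to 0, so (s + 9) is a factor.
Dividing out leaves s^2 + 2s + 2 = 0.
The quadratic formula then gives s = -1 ± 1j.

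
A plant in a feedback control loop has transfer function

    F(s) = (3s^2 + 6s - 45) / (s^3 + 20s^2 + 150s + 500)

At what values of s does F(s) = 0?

Set the numerator to zero: 3s^2 + 6s - 45 = 0, i.e. 3·(s^2 + 2s - 15) = 0.
Factoring: (s - 3)(s + 5) = 0.

s = 3, -5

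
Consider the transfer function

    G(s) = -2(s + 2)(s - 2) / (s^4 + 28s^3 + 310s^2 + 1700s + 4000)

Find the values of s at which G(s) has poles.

s = -5 + 5j, -5 - 5j, -10, -8

The poles are the roots of the denominator s^4 + 28s^3 + 310s^2 + 1700s + 4000 = 0.
Trying s = -10: the polynomial evaluates to 0, so (s + 10) is a factor.
Dividing out leaves s^3 + 18s^2 + 130s + 400 = 0.
This factors further as (s^2 + 10s + 50)(s + 8) = 0.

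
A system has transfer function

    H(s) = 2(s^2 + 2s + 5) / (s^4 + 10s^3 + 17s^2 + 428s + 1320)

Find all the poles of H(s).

The poles are the roots of the denominator s^4 + 10s^3 + 17s^2 + 428s + 1320 = 0.
Trying s = -3: the polynomial evaluates to 0, so (s + 3) is a factor.
Dividing out leaves s^3 + 7s^2 - 4s + 440 = 0.
This factors further as (s^2 - 4s + 40)(s + 11) = 0.

s = 2 + 6j, 2 - 6j, -3, -11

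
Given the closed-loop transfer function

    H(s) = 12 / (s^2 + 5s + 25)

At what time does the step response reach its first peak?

Comparing s^2 + 5s + 25 to s^2 + 2ζωₙs + ωₙ²: ωₙ = 5 rad/s and ζ = 5/(2·5) = 0.5.
ζωₙ = 5/2 = 2.5, so ω_d = ωₙ√(1−ζ²) = √(ωₙ² − (ζωₙ)²) = √(25 − 2.5²) = √18.75 ≈ 4.330 rad/s.
t_p = π/ω_d = π/4.330 ≈ 0.7255 s.

t_p ≈ 0.7255 s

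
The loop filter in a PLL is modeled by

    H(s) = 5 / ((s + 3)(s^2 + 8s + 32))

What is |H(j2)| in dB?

|H(j2)|_dB ≈ -27.3 dB

Substitute s = j2: numerator = 5, denominator = 52 + j104.
|H(j2)| = |5| / |52 + j104| = 5 / 116.28 ≈ 0.04300.
In decibels: 20·log₁₀(0.04300) ≈ -27.3 dB.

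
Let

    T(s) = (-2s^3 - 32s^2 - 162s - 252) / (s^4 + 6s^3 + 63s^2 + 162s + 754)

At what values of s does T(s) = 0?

s = -7, -3, -6

Set the numerator to zero: -2s^3 - 32s^2 - 162s - 252 = 0, i.e. -2·(s^3 + 16s^2 + 81s + 126) = 0.
Factoring: (s + 7)(s + 3)(s + 6) = 0.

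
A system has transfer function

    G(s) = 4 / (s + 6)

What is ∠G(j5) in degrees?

At s = j5: numerator = 4, denominator = 6 + j5.
∠G = ∠num − ∠den = 0° − (39.806°) = -39.81°.

∠G(j5) ≈ -39.81°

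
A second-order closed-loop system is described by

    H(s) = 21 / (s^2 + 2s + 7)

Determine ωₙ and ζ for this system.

ωₙ ≈ 2.646 rad/s, ζ ≈ 0.3780

Compare the denominator to the standard form s^2 + 2ζωₙs + ωₙ².
ωₙ² = 7, so ωₙ = √7 ≈ 2.646 rad/s.
2ζωₙ = 2, so ζ = 2/(2·√7) ≈ 0.3780.
With ζ = 0.3780 the response is underdamped.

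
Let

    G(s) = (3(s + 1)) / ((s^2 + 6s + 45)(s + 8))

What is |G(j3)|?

|G(j3)| ≈ 0.02759

Substitute s = j3: numerator = 3 + j9, denominator = 234 + j252.
|G(j3)| = |3 + j9| / |234 + j252| = 9.4868 / 343.89 ≈ 0.02759.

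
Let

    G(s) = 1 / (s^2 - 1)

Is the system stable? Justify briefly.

The denominator s^2 - 1 factors as (s - 1)(s + 1), giving poles at s = 1, -1.
Since the pole(s) at s = 1 lie in the right half-plane, the system is unstable.

unstable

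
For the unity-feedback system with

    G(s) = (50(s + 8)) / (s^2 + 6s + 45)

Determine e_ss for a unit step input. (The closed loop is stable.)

G(s) has no poles at the origin.
This is a Type 0 system. Kp = lim_{s→0} G(s) = 400/45 = 80/9.
e_ss = 1/(1 + Kp) = 1/(1 + 80/9) = 9/89 ≈ 0.1011.

e_ss = 0.1011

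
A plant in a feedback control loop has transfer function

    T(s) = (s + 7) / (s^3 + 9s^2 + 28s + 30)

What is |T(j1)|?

|T(j1)| ≈ 0.2067

Substitute s = j1: numerator = 7 + j1, denominator = 21 + j27.
|T(j1)| = |7 + j1| / |21 + j27| = 7.0711 / 34.205 ≈ 0.2067.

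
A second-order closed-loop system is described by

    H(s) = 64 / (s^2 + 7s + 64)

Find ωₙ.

Compare the denominator to the standard form s^2 + 2ζωₙs + ωₙ².
ωₙ² = 64, so ωₙ = 8 rad/s.

ωₙ = 8 rad/s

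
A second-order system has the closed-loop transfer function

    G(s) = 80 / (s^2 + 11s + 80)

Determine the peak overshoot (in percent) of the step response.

%OS ≈ 8.63%

Comparing s^2 + 11s + 80 to s^2 + 2ζωₙs + ωₙ²: ωₙ = √80 ≈ 8.944 rad/s and ζ = 11/(2·√80) ≈ 0.6149.
%OS = 100·exp(−πζ/√(1−ζ²)) = 100·exp(−π·0.6149/√(1−0.6149²)) ≈ 8.63%.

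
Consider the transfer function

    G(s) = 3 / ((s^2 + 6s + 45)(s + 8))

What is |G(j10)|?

Substitute s = j10: numerator = 3, denominator = -1040 - j70.
|G(j10)| = |3| / |-1040 - j70| = 3 / 1042.4 ≈ 0.002878.

|G(j10)| ≈ 0.002878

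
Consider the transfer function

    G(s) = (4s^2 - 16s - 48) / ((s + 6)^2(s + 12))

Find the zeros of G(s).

Set the numerator to zero: 4s^2 - 16s - 48 = 0, i.e. 4·(s^2 - 4s - 12) = 0.
Factoring: (s + 2)(s - 6) = 0.

s = -2, 6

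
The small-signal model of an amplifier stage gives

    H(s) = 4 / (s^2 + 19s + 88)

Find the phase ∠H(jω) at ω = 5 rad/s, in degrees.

At s = j5: numerator = 4, denominator = 63 + j95.
∠H = ∠num − ∠den = 0° − (56.449°) = -56.45°.

∠H(j5) ≈ -56.45°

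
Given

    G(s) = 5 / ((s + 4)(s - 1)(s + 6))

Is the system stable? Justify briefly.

The poles can be read from the denominator factors: s = -4, 1, -6.
Since the pole(s) at s = 1 lie in the right half-plane, the system is unstable.

unstable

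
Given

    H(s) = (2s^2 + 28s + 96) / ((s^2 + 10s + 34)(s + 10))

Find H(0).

H(0) = 24/85 ≈ 0.2824

Set s = 0: H(0) = (96) / (340) = 24/85.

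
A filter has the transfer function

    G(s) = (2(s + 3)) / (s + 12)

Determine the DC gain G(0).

G(0) = 1/2 ≈ 0.5000

At s = 0 each factor (s + a) contributes a and each (s^2 + bs + c) contributes c.
G(0) = 2·(3) / ((12)) = 6/12 = 1/2.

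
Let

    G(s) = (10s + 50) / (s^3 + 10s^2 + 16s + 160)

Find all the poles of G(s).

The poles are the roots of the denominator s^3 + 10s^2 + 16s + 160 = 0.
Trying s = -10: the polynomial evaluates to 0, so (s + 10) is a factor.
Dividing out leaves s^2 + 16 = 0.
The quadratic formula then gives s = 0 ± 4j.

s = 4j, -4j, -10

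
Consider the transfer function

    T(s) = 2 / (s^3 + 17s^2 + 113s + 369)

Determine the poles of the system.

s = -4 ± 5j, -9

The poles are the roots of the denominator s^3 + 17s^2 + 113s + 369 = 0.
Trying s = -9: the polynomial evaluates to 0, so (s + 9) is a factor.
Dividing out leaves s^2 + 8s + 41 = 0.
The quadratic formula then gives s = -4 ± 5j.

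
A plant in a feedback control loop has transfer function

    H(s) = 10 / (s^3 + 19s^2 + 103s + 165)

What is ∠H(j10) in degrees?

∠H(j10) ≈ -179.0°

At s = j10: numerator = 10, denominator = -1735 + j30.
∠H = ∠num − ∠den = 0° − (179.01°) = -179.0°.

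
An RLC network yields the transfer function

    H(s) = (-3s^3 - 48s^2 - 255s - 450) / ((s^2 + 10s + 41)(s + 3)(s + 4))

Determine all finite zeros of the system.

Set the numerator to zero: -3s^3 - 48s^2 - 255s - 450 = 0, i.e. -3·(s^3 + 16s^2 + 85s + 150) = 0.
Factoring: (s + 5)^2(s + 6) = 0.

s = -5, -6, -5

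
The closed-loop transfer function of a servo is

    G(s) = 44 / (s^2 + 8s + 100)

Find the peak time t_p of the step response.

t_p ≈ 0.3428 s

Comparing s^2 + 8s + 100 to s^2 + 2ζωₙs + ωₙ²: ωₙ = 10 rad/s and ζ = 8/(2·10) = 0.4.
ζωₙ = 8/2 = 4, so ω_d = ωₙ√(1−ζ²) = √(ωₙ² − (ζωₙ)²) = √(100 − 4²) = √84 ≈ 9.165 rad/s.
t_p = π/ω_d = π/9.165 ≈ 0.3428 s.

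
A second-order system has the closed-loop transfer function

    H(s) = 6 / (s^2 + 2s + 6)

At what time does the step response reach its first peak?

Comparing s^2 + 2s + 6 to s^2 + 2ζωₙs + ωₙ²: ωₙ = √6 ≈ 2.449 rad/s and ζ = 2/(2·√6) ≈ 0.4082.
ζωₙ = 2/2 = 1, so ω_d = ωₙ√(1−ζ²) = √(ωₙ² − (ζωₙ)²) = √(6 − 1²) = √5 ≈ 2.236 rad/s.
t_p = π/ω_d = π/2.236 ≈ 1.405 s.

t_p ≈ 1.405 s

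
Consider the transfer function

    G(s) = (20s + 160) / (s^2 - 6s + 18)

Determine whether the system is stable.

The poles can be read from the denominator factors: s = 3 + 3j, 3 - 3j.
Since the pole(s) at s = 3 + 3j, 3 - 3j lie in the right half-plane, the system is unstable.

unstable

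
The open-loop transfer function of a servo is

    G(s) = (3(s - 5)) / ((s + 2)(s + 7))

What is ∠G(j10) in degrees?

∠G(j10) ≈ -17.13°

At s = j10: numerator = -15 + j30, denominator = -86 + j90.
∠G = ∠num − ∠den = 116.57° − (133.70°) = -17.13°.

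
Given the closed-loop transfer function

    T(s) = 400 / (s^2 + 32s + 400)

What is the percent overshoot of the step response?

%OS ≈ 1.52%

Comparing s^2 + 32s + 400 to s^2 + 2ζωₙs + ωₙ²: ωₙ = 20 rad/s and ζ = 32/(2·20) = 0.8.
%OS = 100·exp(−πζ/√(1−ζ²)) = 100·exp(−π·0.8/√(1−0.8²)) ≈ 1.52%.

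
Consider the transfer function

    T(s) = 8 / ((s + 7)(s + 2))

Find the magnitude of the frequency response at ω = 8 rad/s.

|T(j8)| ≈ 0.09126

Substitute s = j8: numerator = 8, denominator = -50 + j72.
|T(j8)| = |8| / |-50 + j72| = 8 / 87.658 ≈ 0.09126.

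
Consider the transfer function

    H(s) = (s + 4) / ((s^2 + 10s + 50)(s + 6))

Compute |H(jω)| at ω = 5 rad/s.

Substitute s = j5: numerator = 4 + j5, denominator = -100 + j425.
|H(j5)| = |4 + j5| / |-100 + j425| = 6.4031 / 436.61 ≈ 0.01467.

|H(j5)| ≈ 0.01467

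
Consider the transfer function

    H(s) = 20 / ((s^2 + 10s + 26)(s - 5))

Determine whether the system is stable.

unstable

The poles can be read from the denominator factors: s = -5 + j, -5 - j, 5.
Since the pole(s) at s = 5 lie in the right half-plane, the system is unstable.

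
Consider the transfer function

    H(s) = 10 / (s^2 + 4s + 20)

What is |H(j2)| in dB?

|H(j2)|_dB ≈ -5.05 dB

Substitute s = j2: numerator = 10, denominator = 16 + j8.
|H(j2)| = |10| / |16 + j8| = 10 / 17.889 ≈ 0.5590.
In decibels: 20·log₁₀(0.5590) ≈ -5.05 dB.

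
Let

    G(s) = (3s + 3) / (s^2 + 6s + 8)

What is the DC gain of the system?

Set s = 0: G(0) = (3) / (8) = 3/8.

G(0) = 3/8 ≈ 0.3750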